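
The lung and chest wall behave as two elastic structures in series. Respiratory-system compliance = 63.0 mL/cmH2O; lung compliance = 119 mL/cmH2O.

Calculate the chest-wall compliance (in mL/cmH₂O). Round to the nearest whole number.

1/Ccw = 1/Crs − 1/CL.
1/Ccw = 1/63.0 − 1/119 = 0.00747.
Ccw = 133.87 mL/cmH2O.

134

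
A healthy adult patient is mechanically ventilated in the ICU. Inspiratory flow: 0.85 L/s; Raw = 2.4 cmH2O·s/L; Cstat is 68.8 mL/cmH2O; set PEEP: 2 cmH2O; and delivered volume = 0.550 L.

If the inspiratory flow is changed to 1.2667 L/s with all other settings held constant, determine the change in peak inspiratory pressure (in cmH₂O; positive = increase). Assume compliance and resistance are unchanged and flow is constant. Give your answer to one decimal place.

PIP = Vt/C + R·V̇ + PEEP (constant-flow equation of motion).
Only the resistive term changes: ΔPIP = R × ΔV̇ = 2.4 × (1.2667 − 0.85) = 2.4 × 0.4167 = 1.0 cmH2O.

1.0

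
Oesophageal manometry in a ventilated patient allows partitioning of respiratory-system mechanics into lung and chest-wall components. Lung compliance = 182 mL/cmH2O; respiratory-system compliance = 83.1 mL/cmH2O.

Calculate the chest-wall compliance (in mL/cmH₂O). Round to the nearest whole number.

153

1/Ccw = 1/Crs − 1/CL.
1/Ccw = 1/83.1 − 1/182 = 0.006539.
Ccw = 152.93 mL/cmH2O.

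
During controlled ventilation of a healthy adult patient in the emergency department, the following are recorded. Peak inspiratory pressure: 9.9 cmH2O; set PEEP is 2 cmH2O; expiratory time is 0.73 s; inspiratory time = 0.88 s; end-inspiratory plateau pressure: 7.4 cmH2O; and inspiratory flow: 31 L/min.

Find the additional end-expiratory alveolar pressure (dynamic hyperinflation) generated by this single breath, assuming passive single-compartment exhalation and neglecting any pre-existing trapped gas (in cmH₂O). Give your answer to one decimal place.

0.9

Flow: 31 L/min ÷ 60 = 0.5167 L/s.
Vt = flow × Ti = 0.5167 L/s × 0.88 s × 1000 mL/L = 454.7 mL.
R = (PIP − Pplat)/V̇ = (9.9 − 7.4) / 0.5167 = 2.5/0.5167 = 4.838 cmH2O·s/L.
C = Vt/(Pplat − PEEP) = 454.7 / (7.4 − 2) = 454.7/5.4 = 84.204 mL/cmH2O.
τ = R × C = 4.838 × 0.0842 L/cmH2O = 0.4074 s.
Fraction remaining = e^(−Te/τ) = e^(−0.73/0.4074) = 0.1667; trapped volume = 454.7 × 0.1667 = 75.798 mL.
Additional alveolar pressure from trapping ≈ V_trapped / C = 75.798 / 84.204 = 0.9002 cmH2O.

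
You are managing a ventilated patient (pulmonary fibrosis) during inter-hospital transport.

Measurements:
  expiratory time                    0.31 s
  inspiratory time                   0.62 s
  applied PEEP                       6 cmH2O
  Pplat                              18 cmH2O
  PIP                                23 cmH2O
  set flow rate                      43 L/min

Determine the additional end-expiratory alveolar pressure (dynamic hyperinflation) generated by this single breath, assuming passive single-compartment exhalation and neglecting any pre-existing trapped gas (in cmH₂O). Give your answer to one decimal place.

Flow: 43 L/min ÷ 60 = 0.7167 L/s.
Vt = flow × Ti = 0.7167 L/s × 0.62 s × 1000 mL/L = 444.35 mL.
R = (PIP − Pplat)/V̇ = (23 − 18) / 0.7167 = 5.0/0.7167 = 6.976 cmH2O·s/L.
C = Vt/(Pplat − PEEP) = 444.35 / (18 − 6) = 444.35/12.0 = 37.029 mL/cmH2O.
τ = R × C = 6.976 × 0.03703 L/cmH2O = 0.2583 s.
Fraction remaining = e^(−Te/τ) = e^(−0.31/0.2583) = 0.3011; trapped volume = 444.35 × 0.3011 = 133.79 mL.
Additional alveolar pressure from trapping ≈ V_trapped / C = 133.79 / 37.029 = 3.613 cmH2O.

3.6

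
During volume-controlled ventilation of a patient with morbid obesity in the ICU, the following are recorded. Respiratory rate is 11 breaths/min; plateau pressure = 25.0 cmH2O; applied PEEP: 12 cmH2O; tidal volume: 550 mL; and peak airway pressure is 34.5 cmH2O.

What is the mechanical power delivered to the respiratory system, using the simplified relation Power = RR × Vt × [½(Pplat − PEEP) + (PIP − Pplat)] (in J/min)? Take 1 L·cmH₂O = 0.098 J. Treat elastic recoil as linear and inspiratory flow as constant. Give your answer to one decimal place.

Per-breath work = Vt × [½(Pplat−PEEP) + (PIP−Pplat)] = 0.550 × [0.5×13.0 + 9.5] = 0.550 × 16.0 = 8.8 L·cmH2O.
Power = 11 × 8.8 = 96.8 L·cmH2O/min.
× 0.098 J/(L·cmH2O) → 9.486 J/min.

9.5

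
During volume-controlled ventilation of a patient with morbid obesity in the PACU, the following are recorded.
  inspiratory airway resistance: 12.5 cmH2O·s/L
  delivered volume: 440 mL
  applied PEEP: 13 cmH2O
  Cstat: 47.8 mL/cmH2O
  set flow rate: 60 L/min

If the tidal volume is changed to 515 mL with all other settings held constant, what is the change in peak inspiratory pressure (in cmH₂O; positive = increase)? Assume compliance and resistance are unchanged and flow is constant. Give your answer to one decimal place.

1.6

PIP = Vt/C + R·V̇ + PEEP (constant-flow equation of motion).
Only the elastic term changes: ΔPIP = ΔVt / C = (515 − 440) / 47.8 = 1.569 cmH2O.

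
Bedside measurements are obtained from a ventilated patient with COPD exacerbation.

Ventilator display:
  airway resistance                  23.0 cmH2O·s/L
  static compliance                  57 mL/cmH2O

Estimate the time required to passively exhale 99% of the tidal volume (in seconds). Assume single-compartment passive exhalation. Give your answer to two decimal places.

τ = R × C = 23.0 × 57 mL/cmH2O = 23.0 × 0.057 L/cmH2O = 1.311 s.
Exhaled fraction f = 1 − e^(−t/τ) → t = −τ·ln(1 − f) = −1.311·ln(0.01) = 6.037 s.

6.04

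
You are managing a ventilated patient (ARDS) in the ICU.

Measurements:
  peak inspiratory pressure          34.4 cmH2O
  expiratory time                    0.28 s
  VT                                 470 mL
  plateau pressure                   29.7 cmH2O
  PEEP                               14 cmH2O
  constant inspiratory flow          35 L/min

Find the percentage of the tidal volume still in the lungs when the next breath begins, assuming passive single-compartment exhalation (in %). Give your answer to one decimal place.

Flow: 35 L/min ÷ 60 = 0.5833 L/s.
R = (PIP − Pplat)/V̇ = (34.4 − 29.7) / 0.5833 = 4.7/0.5833 = 8.058 cmH2O·s/L.
C = Vt/(Pplat − PEEP) = 470.0 / (29.7 − 14) = 470.0/15.7 = 29.936 mL/cmH2O.
τ = R × C = 8.058 × 0.02994 L/cmH2O = 0.2413 s.
Fraction remaining at end-expiration = e^(−Te/τ) = e^(−0.28/0.2413) = 0.3134 → 31.34%.

31.3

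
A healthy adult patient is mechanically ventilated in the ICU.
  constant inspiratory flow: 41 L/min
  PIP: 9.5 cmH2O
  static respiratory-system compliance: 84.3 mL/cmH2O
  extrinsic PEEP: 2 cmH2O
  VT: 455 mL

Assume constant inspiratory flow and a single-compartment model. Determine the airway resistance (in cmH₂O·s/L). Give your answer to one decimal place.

Flow: 41 L/min ÷ 60 = 0.6833 L/s.
Equation of motion (constant flow): PIP = Vt/C + R·V̇ + PEEP.
R·V̇ = PIP − Vt/C − PEEP = 9.5 − 455/84.3 − 2 = 9.5 − 5.397 − 2 = 2.103 cmH2O.
R = 2.103 / 0.6833 = 3.078 cmH2O·s/L.

3.1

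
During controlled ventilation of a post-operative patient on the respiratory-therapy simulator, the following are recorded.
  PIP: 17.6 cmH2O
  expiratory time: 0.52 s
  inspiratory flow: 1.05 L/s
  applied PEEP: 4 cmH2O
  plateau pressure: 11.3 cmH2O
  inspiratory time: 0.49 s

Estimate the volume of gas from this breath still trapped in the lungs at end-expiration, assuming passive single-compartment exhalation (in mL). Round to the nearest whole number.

150

Vt = flow × Ti = 1.05 L/s × 0.49 s × 1000 mL/L = 514.5 mL.
R = (PIP − Pplat)/V̇ = (17.6 − 11.3) / 1.05 = 6.3/1.05 = 6.0 cmH2O·s/L.
C = Vt/(Pplat − PEEP) = 514.5 / (11.3 − 4) = 514.5/7.3 = 70.479 mL/cmH2O.
τ = R × C = 6.0 × 0.07048 L/cmH2O = 0.4229 s.
Fraction remaining = e^(−Te/τ) = e^(−0.52/0.4229) = 0.2924.
Trapped volume = 514.5 × 0.2924 = 150.44 mL.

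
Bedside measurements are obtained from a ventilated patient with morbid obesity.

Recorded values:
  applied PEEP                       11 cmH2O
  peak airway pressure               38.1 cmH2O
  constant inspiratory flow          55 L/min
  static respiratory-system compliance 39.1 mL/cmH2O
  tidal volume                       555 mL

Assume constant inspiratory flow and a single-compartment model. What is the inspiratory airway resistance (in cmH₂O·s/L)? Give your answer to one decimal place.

14.1

Flow: 55 L/min ÷ 60 = 0.9167 L/s.
Equation of motion (constant flow): PIP = Vt/C + R·V̇ + PEEP.
R·V̇ = PIP − Vt/C − PEEP = 38.1 − 555/39.1 − 11 = 38.1 − 14.194 − 11 = 12.906 cmH2O.
R = 12.906 / 0.9167 = 14.079 cmH2O·s/L.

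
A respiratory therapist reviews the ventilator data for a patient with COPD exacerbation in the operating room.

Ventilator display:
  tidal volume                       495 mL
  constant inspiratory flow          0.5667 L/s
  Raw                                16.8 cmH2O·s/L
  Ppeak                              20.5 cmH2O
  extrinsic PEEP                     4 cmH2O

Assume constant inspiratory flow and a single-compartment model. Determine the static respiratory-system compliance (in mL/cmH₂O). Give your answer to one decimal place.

70.9

Equation of motion (constant flow): PIP = Vt/C + R·V̇ + PEEP.
Vt/C = PIP − R·V̇ − PEEP = 20.5 − 16.8×0.5667 − 4 = 20.5 − 9.521 − 4 = 6.979 cmH2O.
C = Vt / 6.979 = 495 / 6.979 = 70.927 mL/cmH2O.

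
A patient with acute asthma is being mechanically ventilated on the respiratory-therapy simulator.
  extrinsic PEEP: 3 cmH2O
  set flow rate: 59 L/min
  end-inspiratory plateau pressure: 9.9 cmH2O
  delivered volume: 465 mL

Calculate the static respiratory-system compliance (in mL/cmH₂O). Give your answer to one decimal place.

67.4

Cstat = Vt / (Pplat − PEEP) = 465 / (9.9 − 3) = 465 / 6.9 = 67.391 mL/cmH2O.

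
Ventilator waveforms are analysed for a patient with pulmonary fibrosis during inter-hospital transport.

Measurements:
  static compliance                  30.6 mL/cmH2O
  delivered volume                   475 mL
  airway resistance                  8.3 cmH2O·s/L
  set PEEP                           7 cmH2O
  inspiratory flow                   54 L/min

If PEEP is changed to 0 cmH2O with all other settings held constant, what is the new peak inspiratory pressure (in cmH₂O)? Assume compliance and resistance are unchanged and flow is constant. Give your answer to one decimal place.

Flow: 54 L/min ÷ 60 = 0.9 L/s.
PIP = Vt/C + R·V̇ + PEEP (constant-flow equation of motion).
Only the baseline term changes: ΔPIP = ΔPEEP = 0 − 7 = -7.0 cmH2O.
Original PIP = 475/30.6 + 8.3×0.9 + 7 = 29.993 cmH2O; new PIP = 29.993 + (-7.0) = 22.993 cmH2O.

23.0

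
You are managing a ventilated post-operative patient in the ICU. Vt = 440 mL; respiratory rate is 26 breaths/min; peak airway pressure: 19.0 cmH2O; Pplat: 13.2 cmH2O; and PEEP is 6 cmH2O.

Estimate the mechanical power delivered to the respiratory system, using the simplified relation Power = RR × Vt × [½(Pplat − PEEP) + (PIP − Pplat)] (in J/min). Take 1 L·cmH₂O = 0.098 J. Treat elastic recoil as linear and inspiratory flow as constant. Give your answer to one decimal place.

Per-breath work = Vt × [½(Pplat−PEEP) + (PIP−Pplat)] = 0.440 × [0.5×7.2 + 5.8] = 0.440 × 9.4 = 4.136 L·cmH2O.
Power = 26 × 4.136 = 107.54 L·cmH2O/min.
× 0.098 J/(L·cmH2O) → 10.539 J/min.

10.5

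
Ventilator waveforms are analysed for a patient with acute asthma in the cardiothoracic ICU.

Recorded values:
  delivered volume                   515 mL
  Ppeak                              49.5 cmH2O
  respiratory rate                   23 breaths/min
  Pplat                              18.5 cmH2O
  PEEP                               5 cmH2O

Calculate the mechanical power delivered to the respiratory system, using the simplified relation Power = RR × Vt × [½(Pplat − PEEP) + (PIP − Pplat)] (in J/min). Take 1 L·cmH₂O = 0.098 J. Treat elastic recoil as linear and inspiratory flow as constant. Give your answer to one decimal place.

43.8

Per-breath work = Vt × [½(Pplat−PEEP) + (PIP−Pplat)] = 0.515 × [0.5×13.5 + 31.0] = 0.515 × 37.75 = 19.441 L·cmH2O.
Power = 23 × 19.441 = 447.14 L·cmH2O/min.
× 0.098 J/(L·cmH2O) → 43.82 J/min.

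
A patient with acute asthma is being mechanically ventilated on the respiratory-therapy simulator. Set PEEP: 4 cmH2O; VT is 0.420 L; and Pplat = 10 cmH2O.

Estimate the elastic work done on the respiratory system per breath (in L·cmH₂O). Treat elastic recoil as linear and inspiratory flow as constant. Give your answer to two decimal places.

Elastic work ≈ ½ × (Pplat − PEEP) × Vt = 0.5 × (10 − 4) × 0.420 L = 0.5 × 6.0 × 0.420 = 1.26 L·cmH2O.

1.26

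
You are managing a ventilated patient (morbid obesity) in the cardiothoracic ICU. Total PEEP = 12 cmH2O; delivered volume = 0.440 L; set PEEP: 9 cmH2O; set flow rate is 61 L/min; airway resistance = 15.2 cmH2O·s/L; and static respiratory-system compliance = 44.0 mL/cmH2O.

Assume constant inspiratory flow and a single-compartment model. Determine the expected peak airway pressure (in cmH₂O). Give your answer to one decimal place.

37.5

Flow: 61 L/min ÷ 60 = 1.0167 L/s.
Total PEEP = 12 cmH2O (set 9 + intrinsic 3); this is the baseline alveolar pressure.
Equation of motion (constant flow): PIP = Vt/C + R·V̇ + PEEP.
PIP = 440/44.0 + 15.2×1.0167 + 12 = 10.0 + 15.454 + 12 = 37.454 cmH2O.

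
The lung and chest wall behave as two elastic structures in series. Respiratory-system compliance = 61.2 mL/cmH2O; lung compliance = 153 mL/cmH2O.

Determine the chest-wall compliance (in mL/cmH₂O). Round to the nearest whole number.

102

1/Ccw = 1/Crs − 1/CL.
1/Ccw = 1/61.2 − 1/153 = 0.009804.
Ccw = 102.0 mL/cmH2O.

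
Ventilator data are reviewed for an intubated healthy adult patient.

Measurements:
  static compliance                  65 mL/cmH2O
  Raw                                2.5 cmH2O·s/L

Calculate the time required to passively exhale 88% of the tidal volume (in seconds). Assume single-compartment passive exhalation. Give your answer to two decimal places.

0.34

τ = R × C = 2.5 × 65 mL/cmH2O = 2.5 × 0.065 L/cmH2O = 0.1625 s.
Exhaled fraction f = 1 − e^(−t/τ) → t = −τ·ln(1 − f) = −0.1625·ln(0.12) = 0.3445 s.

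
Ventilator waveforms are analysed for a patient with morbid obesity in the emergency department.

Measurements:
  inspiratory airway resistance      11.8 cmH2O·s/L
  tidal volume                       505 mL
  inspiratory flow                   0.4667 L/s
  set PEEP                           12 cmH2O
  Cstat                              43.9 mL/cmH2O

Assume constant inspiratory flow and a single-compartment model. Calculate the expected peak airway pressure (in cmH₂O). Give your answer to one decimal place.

29.0

Equation of motion (constant flow): PIP = Vt/C + R·V̇ + PEEP.
PIP = 505/43.9 + 11.8×0.4667 + 12 = 11.503 + 5.507 + 12 = 29.01 cmH2O.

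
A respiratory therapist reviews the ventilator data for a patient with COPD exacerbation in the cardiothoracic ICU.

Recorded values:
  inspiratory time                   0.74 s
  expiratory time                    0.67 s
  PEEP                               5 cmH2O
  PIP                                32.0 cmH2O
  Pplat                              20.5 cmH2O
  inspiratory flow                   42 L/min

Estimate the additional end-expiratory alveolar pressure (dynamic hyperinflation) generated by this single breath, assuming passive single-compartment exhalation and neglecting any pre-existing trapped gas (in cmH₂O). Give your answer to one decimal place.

4.6

Flow: 42 L/min ÷ 60 = 0.7 L/s.
Vt = flow × Ti = 0.7 L/s × 0.74 s × 1000 mL/L = 518.0 mL.
R = (PIP − Pplat)/V̇ = (32.0 − 20.5) / 0.7 = 11.5/0.7 = 16.429 cmH2O·s/L.
C = Vt/(Pplat − PEEP) = 518.0 / (20.5 − 5) = 518.0/15.5 = 33.419 mL/cmH2O.
τ = R × C = 16.429 × 0.03342 L/cmH2O = 0.5491 s.
Fraction remaining = e^(−Te/τ) = e^(−0.67/0.5491) = 0.2952; trapped volume = 518.0 × 0.2952 = 152.91 mL.
Additional alveolar pressure from trapping ≈ V_trapped / C = 152.91 / 33.419 = 4.576 cmH2O.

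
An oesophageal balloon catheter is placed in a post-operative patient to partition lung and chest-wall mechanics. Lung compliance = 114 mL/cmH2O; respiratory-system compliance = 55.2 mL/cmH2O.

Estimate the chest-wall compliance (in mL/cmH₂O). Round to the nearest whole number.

107

1/Ccw = 1/Crs − 1/CL.
1/Ccw = 1/55.2 − 1/114 = 0.009344.
Ccw = 107.02 mL/cmH2O.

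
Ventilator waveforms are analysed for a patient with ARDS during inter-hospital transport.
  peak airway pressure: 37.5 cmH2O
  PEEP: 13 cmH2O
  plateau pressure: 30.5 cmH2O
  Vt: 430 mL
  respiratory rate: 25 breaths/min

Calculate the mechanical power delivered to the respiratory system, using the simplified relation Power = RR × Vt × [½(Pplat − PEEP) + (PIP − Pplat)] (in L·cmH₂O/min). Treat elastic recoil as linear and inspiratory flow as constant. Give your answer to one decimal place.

169.3

Per-breath work = Vt × [½(Pplat−PEEP) + (PIP−Pplat)] = 0.430 × [0.5×17.5 + 7.0] = 0.430 × 15.75 = 6.773 L·cmH2O.
Power = 25 × 6.773 = 169.33 L·cmH2O/min.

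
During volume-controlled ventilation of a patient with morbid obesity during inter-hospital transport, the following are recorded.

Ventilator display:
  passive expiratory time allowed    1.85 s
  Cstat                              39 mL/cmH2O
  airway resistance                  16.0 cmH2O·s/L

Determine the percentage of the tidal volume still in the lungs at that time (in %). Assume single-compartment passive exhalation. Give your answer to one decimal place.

τ = R × C = 16.0 × 39 mL/cmH2O = 16.0 × 0.039 L/cmH2O = 0.624 s.
Passive exhalation: V(t)/V₀ = e^(−t/τ) = e^(−1.85/0.624) = 0.05157.
Fraction remaining = 0.05157 → 5.157%.

5.2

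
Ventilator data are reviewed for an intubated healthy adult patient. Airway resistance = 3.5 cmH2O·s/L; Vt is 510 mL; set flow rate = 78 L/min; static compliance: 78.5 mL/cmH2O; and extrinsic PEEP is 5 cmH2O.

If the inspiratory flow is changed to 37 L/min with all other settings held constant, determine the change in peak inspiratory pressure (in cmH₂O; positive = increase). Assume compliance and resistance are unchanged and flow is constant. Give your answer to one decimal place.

Flow: 78 L/min ÷ 60 = 1.3 L/s.
New flow: 37 L/min ÷ 60 = 0.6167 L/s.
PIP = Vt/C + R·V̇ + PEEP (constant-flow equation of motion).
Only the resistive term changes: ΔPIP = R × ΔV̇ = 3.5 × (0.6167 − 1.3) = 3.5 × -0.6833 = -2.392 cmH2O.

-2.4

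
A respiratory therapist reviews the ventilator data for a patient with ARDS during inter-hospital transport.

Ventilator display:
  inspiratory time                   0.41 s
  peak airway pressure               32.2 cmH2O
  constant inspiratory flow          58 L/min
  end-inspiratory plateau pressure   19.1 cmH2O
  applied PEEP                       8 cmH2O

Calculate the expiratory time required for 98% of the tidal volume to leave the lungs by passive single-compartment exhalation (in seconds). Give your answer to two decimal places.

Flow: 58 L/min ÷ 60 = 0.9667 L/s.
Vt = flow × Ti = 0.9667 L/s × 0.41 s × 1000 mL/L = 396.35 mL.
R = (PIP − Pplat)/V̇ = (32.2 − 19.1) / 0.9667 = 13.1/0.9667 = 13.551 cmH2O·s/L.
C = Vt/(Pplat − PEEP) = 396.35 / (19.1 − 8) = 396.35/11.1 = 35.707 mL/cmH2O.
τ = R × C = 13.551 × 0.03571 L/cmH2O = 0.4839 s.
t = −τ·ln(1 − 0.98) = −0.4839·ln(0.02) = 1.893 s.

1.89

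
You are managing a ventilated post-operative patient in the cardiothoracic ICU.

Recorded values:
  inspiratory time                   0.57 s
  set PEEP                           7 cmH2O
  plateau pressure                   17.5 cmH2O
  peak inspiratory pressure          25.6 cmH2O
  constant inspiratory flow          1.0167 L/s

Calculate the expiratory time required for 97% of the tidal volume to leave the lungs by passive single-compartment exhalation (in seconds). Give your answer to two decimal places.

Vt = flow × Ti = 1.0167 L/s × 0.57 s × 1000 mL/L = 579.52 mL.
R = (PIP − Pplat)/V̇ = (25.6 − 17.5) / 1.0167 = 8.1/1.0167 = 7.967 cmH2O·s/L.
C = Vt/(Pplat − PEEP) = 579.52 / (17.5 − 7) = 579.52/10.5 = 55.192 mL/cmH2O.
τ = R × C = 7.967 × 0.05519 L/cmH2O = 0.4397 s.
t = −τ·ln(1 − 0.97) = −0.4397·ln(0.03) = 1.542 s.

1.54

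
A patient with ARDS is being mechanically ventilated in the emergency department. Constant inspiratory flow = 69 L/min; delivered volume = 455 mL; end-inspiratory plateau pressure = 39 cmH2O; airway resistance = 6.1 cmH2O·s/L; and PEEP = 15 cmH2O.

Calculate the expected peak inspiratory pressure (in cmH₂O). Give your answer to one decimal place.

Flow: 69 L/min ÷ 60 = 1.15 L/s.
PIP = Pplat + Raw × flow = 39 + 6.1 × 1.15 = 39 + 7.015 = 46.015 cmH2O.

46.0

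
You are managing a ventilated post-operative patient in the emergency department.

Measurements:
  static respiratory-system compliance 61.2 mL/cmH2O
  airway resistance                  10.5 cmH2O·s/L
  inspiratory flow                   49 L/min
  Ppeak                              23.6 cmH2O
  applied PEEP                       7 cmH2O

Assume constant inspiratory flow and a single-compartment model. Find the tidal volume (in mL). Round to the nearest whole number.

Flow: 49 L/min ÷ 60 = 0.8167 L/s.
Equation of motion (constant flow): PIP = Vt/C + R·V̇ + PEEP.
Vt/C = PIP − R·V̇ − PEEP = 23.6 − 8.575 − 7 = 8.025 cmH2O.
Vt = C × 8.025 = 61.2 × 8.025 = 491.13 mL.

491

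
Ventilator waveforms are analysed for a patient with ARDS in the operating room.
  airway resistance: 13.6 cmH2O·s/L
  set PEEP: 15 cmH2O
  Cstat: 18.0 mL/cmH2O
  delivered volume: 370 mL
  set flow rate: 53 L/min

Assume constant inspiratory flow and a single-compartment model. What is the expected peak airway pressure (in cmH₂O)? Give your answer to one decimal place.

Flow: 53 L/min ÷ 60 = 0.8833 L/s.
Equation of motion (constant flow): PIP = Vt/C + R·V̇ + PEEP.
PIP = 370/18.0 + 13.6×0.8833 + 15 = 20.556 + 12.013 + 15 = 47.569 cmH2O.

47.6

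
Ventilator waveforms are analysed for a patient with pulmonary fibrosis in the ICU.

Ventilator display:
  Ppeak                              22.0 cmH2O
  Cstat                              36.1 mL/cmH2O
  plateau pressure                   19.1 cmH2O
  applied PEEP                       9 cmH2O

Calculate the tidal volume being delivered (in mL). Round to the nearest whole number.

365

Vt = Cstat × (Pplat − PEEP) = 36.1 × (19.1 − 9) = 36.1 × 10.1 = 364.61 mL.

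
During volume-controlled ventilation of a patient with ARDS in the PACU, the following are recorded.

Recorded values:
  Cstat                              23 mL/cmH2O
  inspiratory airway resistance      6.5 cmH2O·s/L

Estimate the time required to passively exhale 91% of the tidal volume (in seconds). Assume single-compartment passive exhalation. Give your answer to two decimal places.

τ = R × C = 6.5 × 23 mL/cmH2O = 6.5 × 0.023 L/cmH2O = 0.1495 s.
Exhaled fraction f = 1 − e^(−t/τ) → t = −τ·ln(1 − f) = −0.1495·ln(0.09) = 0.36 s.

0.36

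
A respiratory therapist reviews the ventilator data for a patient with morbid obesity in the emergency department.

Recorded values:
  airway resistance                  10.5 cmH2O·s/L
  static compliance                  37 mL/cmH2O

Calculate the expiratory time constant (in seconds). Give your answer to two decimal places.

0.39

τ = R × C = 10.5 × 37 mL/cmH2O = 10.5 × 0.037 L/cmH2O = 0.3885 s.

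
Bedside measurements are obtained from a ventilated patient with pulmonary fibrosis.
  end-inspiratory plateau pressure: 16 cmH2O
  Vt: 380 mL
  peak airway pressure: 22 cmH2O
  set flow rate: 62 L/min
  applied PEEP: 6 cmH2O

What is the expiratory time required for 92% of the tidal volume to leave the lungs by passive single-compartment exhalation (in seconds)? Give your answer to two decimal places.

Flow: 62 L/min ÷ 60 = 1.0333 L/s.
R = (PIP − Pplat)/V̇ = (22 − 16) / 1.0333 = 6.0/1.0333 = 5.807 cmH2O·s/L.
C = Vt/(Pplat − PEEP) = 380.0 / (16 − 6) = 380.0/10.0 = 38.0 mL/cmH2O.
τ = R × C = 5.807 × 0.038 L/cmH2O = 0.2207 s.
t = −τ·ln(1 − 0.92) = −0.2207·ln(0.08) = 0.5574 s.

0.56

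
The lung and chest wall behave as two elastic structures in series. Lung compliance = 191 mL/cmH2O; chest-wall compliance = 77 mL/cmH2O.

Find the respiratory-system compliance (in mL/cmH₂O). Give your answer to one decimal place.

Lung and chest wall are elastances in series: 1/Crs = 1/CL + 1/Ccw.
1/Crs = 1/191 + 1/77 = 0.01822.
Crs = 54.885 mL/cmH2O.

54.9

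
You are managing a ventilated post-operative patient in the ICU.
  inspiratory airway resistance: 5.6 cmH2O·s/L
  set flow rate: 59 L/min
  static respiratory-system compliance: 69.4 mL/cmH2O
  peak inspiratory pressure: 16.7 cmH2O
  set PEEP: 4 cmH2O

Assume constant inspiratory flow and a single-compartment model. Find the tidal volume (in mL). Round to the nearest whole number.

Flow: 59 L/min ÷ 60 = 0.9833 L/s.
Equation of motion (constant flow): PIP = Vt/C + R·V̇ + PEEP.
Vt/C = PIP − R·V̇ − PEEP = 16.7 − 5.506 − 4 = 7.194 cmH2O.
Vt = C × 7.194 = 69.4 × 7.194 = 499.26 mL.

499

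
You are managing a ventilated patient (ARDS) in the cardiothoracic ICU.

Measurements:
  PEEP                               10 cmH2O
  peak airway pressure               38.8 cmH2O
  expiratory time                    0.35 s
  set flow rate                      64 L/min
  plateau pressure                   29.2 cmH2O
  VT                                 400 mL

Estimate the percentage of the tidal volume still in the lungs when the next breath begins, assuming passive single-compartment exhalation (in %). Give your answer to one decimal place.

Flow: 64 L/min ÷ 60 = 1.0667 L/s.
R = (PIP − Pplat)/V̇ = (38.8 − 29.2) / 1.0667 = 9.6/1.0667 = 9.0 cmH2O·s/L.
C = Vt/(Pplat − PEEP) = 400.0 / (29.2 − 10) = 400.0/19.2 = 20.833 mL/cmH2O.
τ = R × C = 9.0 × 0.02083 L/cmH2O = 0.1875 s.
Fraction remaining at end-expiration = e^(−Te/τ) = e^(−0.35/0.1875) = 0.1546 → 15.46%.

15.5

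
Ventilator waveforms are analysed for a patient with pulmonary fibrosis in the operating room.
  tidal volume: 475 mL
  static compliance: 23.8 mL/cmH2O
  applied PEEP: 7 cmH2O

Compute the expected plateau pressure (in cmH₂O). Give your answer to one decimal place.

27.0

Pplat = PEEP + Vt / Cstat = 7 + 475 / 23.8 = 7 + 19.958 = 26.958 cmH2O.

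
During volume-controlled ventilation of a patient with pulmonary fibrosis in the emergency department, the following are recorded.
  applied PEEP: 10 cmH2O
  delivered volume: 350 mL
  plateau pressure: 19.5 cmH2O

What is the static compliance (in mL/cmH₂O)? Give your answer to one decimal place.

36.8

Cstat = Vt / (Pplat − PEEP) = 350 / (19.5 − 10) = 350 / 9.5 = 36.842 mL/cmH2O.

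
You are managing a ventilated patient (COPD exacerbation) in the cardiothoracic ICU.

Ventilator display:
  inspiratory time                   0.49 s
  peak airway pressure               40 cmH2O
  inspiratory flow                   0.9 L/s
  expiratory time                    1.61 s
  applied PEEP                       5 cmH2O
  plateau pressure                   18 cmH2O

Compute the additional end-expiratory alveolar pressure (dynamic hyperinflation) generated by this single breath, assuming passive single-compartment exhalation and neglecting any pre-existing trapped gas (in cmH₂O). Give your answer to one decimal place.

1.9

Vt = flow × Ti = 0.9 L/s × 0.49 s × 1000 mL/L = 441.0 mL.
R = (PIP − Pplat)/V̇ = (40 − 18) / 0.9 = 22.0/0.9 = 24.444 cmH2O·s/L.
C = Vt/(Pplat − PEEP) = 441.0 / (18 − 5) = 441.0/13.0 = 33.923 mL/cmH2O.
τ = R × C = 24.444 × 0.03392 L/cmH2O = 0.8291 s.
Fraction remaining = e^(−Te/τ) = e^(−1.61/0.8291) = 0.1434; trapped volume = 441.0 × 0.1434 = 63.239 mL.
Additional alveolar pressure from trapping ≈ V_trapped / C = 63.239 / 33.923 = 1.864 cmH2O.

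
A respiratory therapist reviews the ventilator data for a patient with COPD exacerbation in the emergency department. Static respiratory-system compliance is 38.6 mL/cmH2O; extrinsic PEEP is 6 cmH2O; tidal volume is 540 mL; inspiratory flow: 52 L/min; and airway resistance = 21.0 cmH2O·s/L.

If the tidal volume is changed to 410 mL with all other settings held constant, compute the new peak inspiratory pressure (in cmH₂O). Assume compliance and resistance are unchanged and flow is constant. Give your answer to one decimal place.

Flow: 52 L/min ÷ 60 = 0.8667 L/s.
PIP = Vt/C + R·V̇ + PEEP (constant-flow equation of motion).
Only the elastic term changes: ΔPIP = ΔVt / C = (410 − 540) / 38.6 = -3.368 cmH2O.
Original PIP = 540/38.6 + 21.0×0.8667 + 6 = 38.19 cmH2O; new PIP = 38.19 + (-3.368) = 34.822 cmH2O.

34.8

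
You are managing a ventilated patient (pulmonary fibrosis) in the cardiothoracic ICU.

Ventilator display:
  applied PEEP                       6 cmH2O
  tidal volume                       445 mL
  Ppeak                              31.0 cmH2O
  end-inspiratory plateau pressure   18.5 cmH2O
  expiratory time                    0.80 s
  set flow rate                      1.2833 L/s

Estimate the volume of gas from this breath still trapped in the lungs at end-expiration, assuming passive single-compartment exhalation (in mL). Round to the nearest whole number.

R = (PIP − Pplat)/V̇ = (31.0 − 18.5) / 1.2833 = 12.5/1.2833 = 9.741 cmH2O·s/L.
C = Vt/(Pplat − PEEP) = 445.0 / (18.5 − 6) = 445.0/12.5 = 35.6 mL/cmH2O.
τ = R × C = 9.741 × 0.0356 L/cmH2O = 0.3468 s.
Fraction remaining = e^(−Te/τ) = e^(−0.80/0.3468) = 0.09958.
Trapped volume = 445.0 × 0.09958 = 44.313 mL.

44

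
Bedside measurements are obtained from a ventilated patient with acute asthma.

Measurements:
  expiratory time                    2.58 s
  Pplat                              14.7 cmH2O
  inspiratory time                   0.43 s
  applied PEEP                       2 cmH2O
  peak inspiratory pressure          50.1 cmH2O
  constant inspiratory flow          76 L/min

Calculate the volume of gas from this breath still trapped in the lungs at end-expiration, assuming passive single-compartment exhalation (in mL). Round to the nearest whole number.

63

Flow: 76 L/min ÷ 60 = 1.2667 L/s.
Vt = flow × Ti = 1.2667 L/s × 0.43 s × 1000 mL/L = 544.68 mL.
R = (PIP − Pplat)/V̇ = (50.1 − 14.7) / 1.2667 = 35.4/1.2667 = 27.947 cmH2O·s/L.
C = Vt/(Pplat − PEEP) = 544.68 / (14.7 − 2) = 544.68/12.7 = 42.888 mL/cmH2O.
τ = R × C = 27.947 × 0.04289 L/cmH2O = 1.199 s.
Fraction remaining = e^(−Te/τ) = e^(−2.58/1.199) = 0.1163.
Trapped volume = 544.68 × 0.1163 = 63.346 mL.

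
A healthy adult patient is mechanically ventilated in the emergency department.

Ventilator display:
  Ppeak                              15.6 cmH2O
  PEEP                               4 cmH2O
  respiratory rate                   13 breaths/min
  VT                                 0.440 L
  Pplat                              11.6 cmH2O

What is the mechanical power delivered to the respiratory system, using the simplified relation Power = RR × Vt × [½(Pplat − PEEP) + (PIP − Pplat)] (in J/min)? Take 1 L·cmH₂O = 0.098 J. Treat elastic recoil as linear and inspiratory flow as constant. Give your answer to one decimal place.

4.4

Per-breath work = Vt × [½(Pplat−PEEP) + (PIP−Pplat)] = 0.440 × [0.5×7.6 + 4.0] = 0.440 × 7.8 = 3.432 L·cmH2O.
Power = 13 × 3.432 = 44.616 L·cmH2O/min.
× 0.098 J/(L·cmH2O) → 4.372 J/min.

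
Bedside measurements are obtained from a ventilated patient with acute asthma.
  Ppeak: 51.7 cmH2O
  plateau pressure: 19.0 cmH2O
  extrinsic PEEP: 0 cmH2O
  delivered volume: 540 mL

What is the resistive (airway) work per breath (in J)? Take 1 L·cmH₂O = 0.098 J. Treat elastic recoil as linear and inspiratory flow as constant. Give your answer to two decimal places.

1.73

With constant inspiratory flow the resistive pressure is constant at PIP − Pplat = 51.7 − 19.0 = 32.7 cmH2O, so resistive work = 32.7 × 0.540 = 17.658 L·cmH2O.
× 0.098 J/(L·cmH2O) → 1.73 J.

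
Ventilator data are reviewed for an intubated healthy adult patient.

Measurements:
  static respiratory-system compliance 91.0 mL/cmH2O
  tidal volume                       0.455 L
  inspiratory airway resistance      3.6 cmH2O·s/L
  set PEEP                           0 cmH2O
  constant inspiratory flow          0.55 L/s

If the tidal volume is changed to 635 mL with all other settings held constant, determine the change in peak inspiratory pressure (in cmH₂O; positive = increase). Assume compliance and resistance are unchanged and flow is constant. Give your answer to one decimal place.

PIP = Vt/C + R·V̇ + PEEP (constant-flow equation of motion).
Only the elastic term changes: ΔPIP = ΔVt / C = (635 − 455) / 91.0 = 1.978 cmH2O.

2.0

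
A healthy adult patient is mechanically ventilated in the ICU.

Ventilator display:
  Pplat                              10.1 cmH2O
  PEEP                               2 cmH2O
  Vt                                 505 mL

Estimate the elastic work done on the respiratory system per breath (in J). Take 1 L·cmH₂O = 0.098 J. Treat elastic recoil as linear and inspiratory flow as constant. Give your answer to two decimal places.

Elastic work ≈ ½ × (Pplat − PEEP) × Vt = 0.5 × (10.1 − 2) × 0.505 L = 0.5 × 8.1 × 0.505 = 2.045 L·cmH2O.
× 0.098 J/(L·cmH2O) → 0.2004 J.

0.20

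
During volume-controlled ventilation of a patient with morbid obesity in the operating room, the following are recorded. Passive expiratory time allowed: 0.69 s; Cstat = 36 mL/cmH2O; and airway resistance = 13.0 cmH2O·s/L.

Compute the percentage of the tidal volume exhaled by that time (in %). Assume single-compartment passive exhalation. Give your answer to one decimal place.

77.1

τ = R × C = 13.0 × 36 mL/cmH2O = 13.0 × 0.036 L/cmH2O = 0.468 s.
Passive exhalation: V(t)/V₀ = e^(−t/τ) = e^(−0.69/0.468) = 0.2289.
Fraction exhaled = 1 − 0.2289 = 0.7711 → 77.11%.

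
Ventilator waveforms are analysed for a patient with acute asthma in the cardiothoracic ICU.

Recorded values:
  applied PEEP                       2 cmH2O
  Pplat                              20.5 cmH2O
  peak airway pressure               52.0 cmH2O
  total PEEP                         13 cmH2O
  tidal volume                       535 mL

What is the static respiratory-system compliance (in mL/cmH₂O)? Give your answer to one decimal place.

71.3

End-expiratory occlusion gives total PEEP = 13 cmH2O (intrinsic PEEP = 13 − 2 = 11). Use total PEEP for the elastic gradient.
Cstat = Vt / (Pplat − PEEPtotal) = 535 / (20.5 − 13) = 535 / 7.5 = 71.333 mL/cmH2O.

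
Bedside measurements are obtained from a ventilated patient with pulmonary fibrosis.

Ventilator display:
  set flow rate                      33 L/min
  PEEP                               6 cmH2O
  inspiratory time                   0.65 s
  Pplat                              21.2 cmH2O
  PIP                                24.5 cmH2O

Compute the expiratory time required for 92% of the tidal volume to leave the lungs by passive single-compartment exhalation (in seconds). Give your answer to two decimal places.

0.36

Flow: 33 L/min ÷ 60 = 0.55 L/s.
Vt = flow × Ti = 0.55 L/s × 0.65 s × 1000 mL/L = 357.5 mL.
R = (PIP − Pplat)/V̇ = (24.5 − 21.2) / 0.55 = 3.3/0.55 = 6.0 cmH2O·s/L.
C = Vt/(Pplat − PEEP) = 357.5 / (21.2 − 6) = 357.5/15.2 = 23.52 mL/cmH2O.
τ = R × C = 6.0 × 0.02352 L/cmH2O = 0.1411 s.
t = −τ·ln(1 − 0.92) = −0.1411·ln(0.08) = 0.3564 s.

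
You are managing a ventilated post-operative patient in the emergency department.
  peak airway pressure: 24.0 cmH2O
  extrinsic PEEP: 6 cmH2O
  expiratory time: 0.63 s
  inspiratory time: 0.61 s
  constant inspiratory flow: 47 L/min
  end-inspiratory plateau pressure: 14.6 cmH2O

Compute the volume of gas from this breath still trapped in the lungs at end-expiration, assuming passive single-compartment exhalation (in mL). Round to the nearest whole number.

186

Flow: 47 L/min ÷ 60 = 0.7833 L/s.
Vt = flow × Ti = 0.7833 L/s × 0.61 s × 1000 mL/L = 477.81 mL.
R = (PIP − Pplat)/V̇ = (24.0 − 14.6) / 0.7833 = 9.4/0.7833 = 12.001 cmH2O·s/L.
C = Vt/(Pplat − PEEP) = 477.81 / (14.6 − 6) = 477.81/8.6 = 55.559 mL/cmH2O.
τ = R × C = 12.001 × 0.05556 L/cmH2O = 0.6668 s.
Fraction remaining = e^(−Te/τ) = e^(−0.63/0.6668) = 0.3888.
Trapped volume = 477.81 × 0.3888 = 185.77 mL.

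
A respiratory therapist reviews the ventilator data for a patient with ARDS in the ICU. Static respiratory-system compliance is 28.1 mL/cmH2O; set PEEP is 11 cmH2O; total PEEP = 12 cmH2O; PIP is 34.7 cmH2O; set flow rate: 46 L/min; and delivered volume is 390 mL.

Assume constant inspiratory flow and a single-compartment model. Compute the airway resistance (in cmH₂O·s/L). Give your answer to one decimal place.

Flow: 46 L/min ÷ 60 = 0.7667 L/s.
Total PEEP = 12 cmH2O (set 11 + intrinsic 1); this is the baseline alveolar pressure.
Equation of motion (constant flow): PIP = Vt/C + R·V̇ + PEEP.
R·V̇ = PIP − Vt/C − PEEP = 34.7 − 390/28.1 − 12 = 34.7 − 13.879 − 12 = 8.821 cmH2O.
R = 8.821 / 0.7667 = 11.505 cmH2O·s/L.

11.5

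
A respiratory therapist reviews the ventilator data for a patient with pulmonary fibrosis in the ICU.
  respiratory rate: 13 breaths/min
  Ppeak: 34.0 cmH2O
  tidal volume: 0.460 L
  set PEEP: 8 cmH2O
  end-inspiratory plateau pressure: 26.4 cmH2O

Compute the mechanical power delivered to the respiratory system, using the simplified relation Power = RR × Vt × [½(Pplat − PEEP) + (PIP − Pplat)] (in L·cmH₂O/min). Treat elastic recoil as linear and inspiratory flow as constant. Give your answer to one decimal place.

100.5

Per-breath work = Vt × [½(Pplat−PEEP) + (PIP−Pplat)] = 0.460 × [0.5×18.4 + 7.6] = 0.460 × 16.8 = 7.728 L·cmH2O.
Power = 13 × 7.728 = 100.46 L·cmH2O/min.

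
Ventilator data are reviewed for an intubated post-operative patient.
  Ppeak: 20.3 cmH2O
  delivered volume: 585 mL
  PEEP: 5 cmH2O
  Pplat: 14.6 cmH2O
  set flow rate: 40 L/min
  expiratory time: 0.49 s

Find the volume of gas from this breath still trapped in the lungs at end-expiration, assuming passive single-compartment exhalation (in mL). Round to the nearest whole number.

228

Flow: 40 L/min ÷ 60 = 0.6667 L/s.
R = (PIP − Pplat)/V̇ = (20.3 − 14.6) / 0.6667 = 5.7/0.6667 = 8.55 cmH2O·s/L.
C = Vt/(Pplat − PEEP) = 585.0 / (14.6 − 5) = 585.0/9.6 = 60.938 mL/cmH2O.
τ = R × C = 8.55 × 0.06094 L/cmH2O = 0.521 s.
Fraction remaining = e^(−Te/τ) = e^(−0.49/0.521) = 0.3904.
Trapped volume = 585.0 × 0.3904 = 228.38 mL.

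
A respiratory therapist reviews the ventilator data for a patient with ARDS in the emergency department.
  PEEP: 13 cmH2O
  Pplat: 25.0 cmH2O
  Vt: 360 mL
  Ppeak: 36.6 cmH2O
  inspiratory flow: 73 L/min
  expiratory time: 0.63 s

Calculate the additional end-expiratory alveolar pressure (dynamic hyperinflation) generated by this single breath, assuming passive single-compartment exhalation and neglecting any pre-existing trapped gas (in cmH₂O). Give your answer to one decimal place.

1.3

Flow: 73 L/min ÷ 60 = 1.2167 L/s.
R = (PIP − Pplat)/V̇ = (36.6 − 25.0) / 1.2167 = 11.6/1.2167 = 9.534 cmH2O·s/L.
C = Vt/(Pplat − PEEP) = 360.0 / (25.0 − 13) = 360.0/12.0 = 30.0 mL/cmH2O.
τ = R × C = 9.534 × 0.03 L/cmH2O = 0.286 s.
Fraction remaining = e^(−Te/τ) = e^(−0.63/0.286) = 0.1105; trapped volume = 360.0 × 0.1105 = 39.78 mL.
Additional alveolar pressure from trapping ≈ V_trapped / C = 39.78 / 30.0 = 1.326 cmH2O.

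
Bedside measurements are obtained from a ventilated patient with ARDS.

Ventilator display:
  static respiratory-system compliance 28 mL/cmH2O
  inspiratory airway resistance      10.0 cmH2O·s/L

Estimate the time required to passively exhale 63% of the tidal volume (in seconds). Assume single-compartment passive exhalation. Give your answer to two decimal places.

0.28

τ = R × C = 10.0 × 28 mL/cmH2O = 10.0 × 0.028 L/cmH2O = 0.28 s.
Exhaled fraction f = 1 − e^(−t/τ) → t = −τ·ln(1 − f) = −0.28·ln(0.37) = 0.2784 s.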